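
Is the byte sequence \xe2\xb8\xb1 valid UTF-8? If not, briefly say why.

Leading byte 0xE2 = 11100010 → 3-byte form.
Continuation bytes 0xB8=10111000, 0xB1=10110001 all match 10xxxxxx.
Decoded value 0x2E31 is ≥ 0x800 (shortest form) and not a surrogate.

valid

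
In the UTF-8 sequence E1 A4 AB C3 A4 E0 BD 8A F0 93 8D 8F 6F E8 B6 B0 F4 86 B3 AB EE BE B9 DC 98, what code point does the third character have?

Offset 0: leading byte 0xE1 = 11100001 → 3-byte char #1 = E1 A4 AB.
Offset 3: leading byte 0xC3 = 11000011 → 2-byte char #2 = C3 A4.
Offset 5: leading byte 0xE0 = 11100000 → 3-byte char #3 = E0 BD 8A.
Leading byte 0xE0 = 11100000 matches 1110xxxx → 3-byte sequence.
Byte 1: 0xE0 = 11100000, payload 0000 (4 bits).
Byte 2: 0xBD = 10111101 (10xxxxxx ✓), payload 111101.
Byte 3: 0x8A = 10001010 (10xxxxxx ✓), payload 001010.
Concatenate: 0000111101001010 = 0xF4A (16 bits → U+0F4A).

U+0F4A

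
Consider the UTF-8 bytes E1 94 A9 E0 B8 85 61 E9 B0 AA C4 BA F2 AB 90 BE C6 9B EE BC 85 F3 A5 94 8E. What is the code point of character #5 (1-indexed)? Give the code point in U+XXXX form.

U+013A

Offset 0: leading byte 0xE1 = 11100001 → 3-byte char #1 = E1 94 A9.
Offset 3: leading byte 0xE0 = 11100000 → 3-byte char #2 = E0 B8 85.
Offset 6: leading byte 0x61 = 01100001 → 1-byte char #3 = 61.
Offset 7: leading byte 0xE9 = 11101001 → 3-byte char #4 = E9 B0 AA.
Offset 10: leading byte 0xC4 = 11000100 → 2-byte char #5 = C4 BA.
Leading byte 0xC4 = 11000100 matches 110xxxxx → 2-byte sequence.
Byte 1: 0xC4 = 11000100, payload 00100 (5 bits).
Byte 2: 0xBA = 10111010 (10xxxxxx ✓), payload 111010.
Concatenate: 00100111010 = 0x13A (11 bits → U+013A).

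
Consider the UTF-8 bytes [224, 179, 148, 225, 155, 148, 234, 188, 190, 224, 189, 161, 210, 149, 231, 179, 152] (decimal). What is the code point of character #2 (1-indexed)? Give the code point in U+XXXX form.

Offset 0: leading byte 0xE0 = 11100000 → 3-byte char #1 = E0 B3 94.
Offset 3: leading byte 0xE1 = 11100001 → 3-byte char #2 = E1 9B 94.
Leading byte 0xE1 = 11100001 matches 1110xxxx → 3-byte sequence.
Byte 1: 0xE1 = 11100001, payload 0001 (4 bits).
Byte 2: 0x9B = 10011011 (10xxxxxx ✓), payload 011011.
Byte 3: 0x94 = 10010100 (10xxxxxx ✓), payload 010100.
Concatenate: 0001011011010100 = 0x16D4 (16 bits → U+16D4).

U+16D4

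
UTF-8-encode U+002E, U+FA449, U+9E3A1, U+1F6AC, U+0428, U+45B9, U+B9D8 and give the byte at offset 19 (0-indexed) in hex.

0xA7

U+002E → 1-byte form 2E at offsets 0–0.
U+FA449 → 4-byte form F3 BA 91 89 at offsets 1–4.
U+9E3A1 → 4-byte form F2 9E 8E A1 at offsets 5–8.
U+1F6AC → 4-byte form F0 9F 9A AC at offsets 9–12.
U+0428 → 2-byte form D0 A8 at offsets 13–14.
U+45B9 → 3-byte form E4 96 B9 at offsets 15–17.
U+B9D8 → 3-byte form EB A7 98 at offsets 18–20.
Offset 19 falls in char 7's range; it's byte 2 of EB A7 98 = 0xA7.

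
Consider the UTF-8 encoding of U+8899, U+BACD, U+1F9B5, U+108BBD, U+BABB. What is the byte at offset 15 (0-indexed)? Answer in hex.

0xAA

U+8899 → 3-byte form E8 A2 99 at offsets 0–2.
U+BACD → 3-byte form EB AB 8D at offsets 3–5.
U+1F9B5 → 4-byte form F0 9F A6 B5 at offsets 6–9.
U+108BBD → 4-byte form F4 88 AE BD at offsets 10–13.
U+BABB → 3-byte form EB AA BB at offsets 14–16.
Offset 15 falls in char 5's range; it's byte 2 of EB AA BB = 0xAA.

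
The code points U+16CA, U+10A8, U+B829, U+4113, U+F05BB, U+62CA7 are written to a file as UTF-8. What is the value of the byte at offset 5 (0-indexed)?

U+16CA → 3-byte form E1 9B 8A at offsets 0–2.
U+10A8 → 3-byte form E1 82 A8 at offsets 3–5.
Offset 5 falls in char 2's range; it's byte 3 of E1 82 A8 = 0xA8.

0xA8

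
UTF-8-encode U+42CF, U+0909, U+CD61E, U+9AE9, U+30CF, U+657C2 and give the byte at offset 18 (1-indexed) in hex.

1-indexed offset 18 is 0-indexed offset 17.
U+42CF → 3-byte form E4 8B 8F at offsets 0–2.
U+0909 → 3-byte form E0 A4 89 at offsets 3–5.
U+CD61E → 4-byte form F3 8D 98 9E at offsets 6–9.
U+9AE9 → 3-byte form E9 AB A9 at offsets 10–12.
U+30CF → 3-byte form E3 83 8F at offsets 13–15.
U+657C2 → 4-byte form F1 A5 9F 82 at offsets 16–19.
Offset 17 falls in char 6's range; it's byte 2 of F1 A5 9F 82 = 0xA5.

0xA5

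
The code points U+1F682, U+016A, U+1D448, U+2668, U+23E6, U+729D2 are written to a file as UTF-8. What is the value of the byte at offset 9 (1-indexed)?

0x91

1-indexed offset 9 is 0-indexed offset 8.
U+1F682 → 4-byte form F0 9F 9A 82 at offsets 0–3.
U+016A → 2-byte form C5 AA at offsets 4–5.
U+1D448 → 4-byte form F0 9D 91 88 at offsets 6–9.
Offset 8 falls in char 3's range; it's byte 3 of F0 9D 91 88 = 0x91.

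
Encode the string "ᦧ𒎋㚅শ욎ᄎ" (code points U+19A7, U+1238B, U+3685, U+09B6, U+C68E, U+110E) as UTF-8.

E1 A6 A7 F0 92 8E 8B E3 9A 85 E0 A6 B6 EC 9A 8E E1 84 8E

U+19A7: 3-byte form → E1 A6 A7.
U+1238B: 4-byte form → F0 92 8E 8B.
U+3685: 3-byte form → E3 9A 85.
U+09B6: 3-byte form → E0 A6 B6.
U+C68E: 3-byte form → EC 9A 8E.
U+110E: 3-byte form → E1 84 8E.
Concatenated (19 bytes): E1 A6 A7 F0 92 8E 8B E3 9A 85 E0 A6 B6 EC 9A 8E E1 84 8E.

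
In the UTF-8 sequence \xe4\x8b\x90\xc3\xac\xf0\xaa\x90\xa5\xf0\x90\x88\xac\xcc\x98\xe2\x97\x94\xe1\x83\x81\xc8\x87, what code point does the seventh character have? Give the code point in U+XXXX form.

Offset 0: leading byte 0xE4 = 11100100 → 3-byte char #1 = E4 8B 90.
Offset 3: leading byte 0xC3 = 11000011 → 2-byte char #2 = C3 AC.
Offset 5: leading byte 0xF0 = 11110000 → 4-byte char #3 = F0 AA 90 A5.
Offset 9: leading byte 0xF0 = 11110000 → 4-byte char #4 = F0 90 88 AC.
Offset 13: leading byte 0xCC = 11001100 → 2-byte char #5 = CC 98.
Offset 15: leading byte 0xE2 = 11100010 → 3-byte char #6 = E2 97 94.
Offset 18: leading byte 0xE1 = 11100001 → 3-byte char #7 = E1 83 81.
Leading byte 0xE1 = 11100001 matches 1110xxxx → 3-byte sequence.
Byte 1: 0xE1 = 11100001, payload 0001 (4 bits).
Byte 2: 0x83 = 10000011 (10xxxxxx ✓), payload 000011.
Byte 3: 0x81 = 10000001 (10xxxxxx ✓), payload 000001.
Concatenate: 0001000011000001 = 0x10C1 (16 bits → U+10C1).

U+10C1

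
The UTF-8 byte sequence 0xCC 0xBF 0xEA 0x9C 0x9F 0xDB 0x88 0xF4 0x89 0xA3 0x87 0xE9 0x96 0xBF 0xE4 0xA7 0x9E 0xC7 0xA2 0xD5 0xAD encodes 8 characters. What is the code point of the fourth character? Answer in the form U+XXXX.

Offset 0: leading byte 0xCC = 11001100 → 2-byte char #1 = CC BF.
Offset 2: leading byte 0xEA = 11101010 → 3-byte char #2 = EA 9C 9F.
Offset 5: leading byte 0xDB = 11011011 → 2-byte char #3 = DB 88.
Offset 7: leading byte 0xF4 = 11110100 → 4-byte char #4 = F4 89 A3 87.
Leading byte 0xF4 = 11110100 matches 11110xxx → 4-byte sequence.
Byte 1: 0xF4 = 11110100, payload 100 (3 bits).
Byte 2: 0x89 = 10001001 (10xxxxxx ✓), payload 001001.
Byte 3: 0xA3 = 10100011 (10xxxxxx ✓), payload 100011.
Byte 4: 0x87 = 10000111 (10xxxxxx ✓), payload 000111.
Concatenate: 100001001100011000111 = 0x1098C7 (21 bits → U+1098C7).

U+1098C7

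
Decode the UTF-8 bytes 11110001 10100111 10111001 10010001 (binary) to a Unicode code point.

U+67E51

Leading byte 0xF1 = 11110001 matches 11110xxx → 4-byte sequence.
Byte 1: 0xF1 = 11110001, payload 001 (3 bits).
Byte 2: 0xA7 = 10100111 (10xxxxxx ✓), payload 100111.
Byte 3: 0xB9 = 10111001 (10xxxxxx ✓), payload 111001.
Byte 4: 0x91 = 10010001 (10xxxxxx ✓), payload 010001.
Concatenate: 001100111111001010001 = 0x67E51 (21 bits → U+67E51).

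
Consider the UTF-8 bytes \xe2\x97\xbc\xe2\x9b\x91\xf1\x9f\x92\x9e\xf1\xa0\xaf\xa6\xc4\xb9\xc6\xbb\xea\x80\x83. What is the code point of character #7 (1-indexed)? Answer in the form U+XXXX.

U+A003

Offset 0: leading byte 0xE2 = 11100010 → 3-byte char #1 = E2 97 BC.
Offset 3: leading byte 0xE2 = 11100010 → 3-byte char #2 = E2 9B 91.
Offset 6: leading byte 0xF1 = 11110001 → 4-byte char #3 = F1 9F 92 9E.
Offset 10: leading byte 0xF1 = 11110001 → 4-byte char #4 = F1 A0 AF A6.
Offset 14: leading byte 0xC4 = 11000100 → 2-byte char #5 = C4 B9.
Offset 16: leading byte 0xC6 = 11000110 → 2-byte char #6 = C6 BB.
Offset 18: leading byte 0xEA = 11101010 → 3-byte char #7 = EA 80 83.
Leading byte 0xEA = 11101010 matches 1110xxxx → 3-byte sequence.
Byte 1: 0xEA = 11101010, payload 1010 (4 bits).
Byte 2: 0x80 = 10000000 (10xxxxxx ✓), payload 000000.
Byte 3: 0x83 = 10000011 (10xxxxxx ✓), payload 000011.
Concatenate: 1010000000000011 = 0xA003 (16 bits → U+A003).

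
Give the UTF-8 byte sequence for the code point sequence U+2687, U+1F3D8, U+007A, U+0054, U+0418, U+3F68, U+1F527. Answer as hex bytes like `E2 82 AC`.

E2 9A 87 F0 9F 8F 98 7A 54 D0 98 E3 BD A8 F0 9F 94 A7

U+2687: 3-byte form → E2 9A 87.
U+1F3D8: 4-byte form → F0 9F 8F 98.
U+007A: 1-byte form → 7A.
U+0054: 1-byte form → 54.
U+0418: 2-byte form → D0 98.
U+3F68: 3-byte form → E3 BD A8.
U+1F527: 4-byte form → F0 9F 94 A7.
Concatenated (18 bytes): E2 9A 87 F0 9F 8F 98 7A 54 D0 98 E3 BD A8 F0 9F 94 A7.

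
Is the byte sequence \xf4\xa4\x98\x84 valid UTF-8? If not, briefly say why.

invalid (encodes a value above U+10FFFF)

Leading byte 0xF4 = 11110100 → 4-byte form.
Payload = 0x124604, which exceeds U+10FFFF, the maximum Unicode code point. (Leading bytes F5–FF, or F4 followed by ≥ 0x90, are invalid.)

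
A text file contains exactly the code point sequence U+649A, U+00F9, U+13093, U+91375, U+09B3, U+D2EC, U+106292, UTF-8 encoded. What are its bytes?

E6 92 9A C3 B9 F0 93 82 93 F2 91 8D B5 E0 A6 B3 ED 8B AC F4 86 8A 92

U+649A: 3-byte form → E6 92 9A.
U+00F9: 2-byte form → C3 B9.
U+13093: 4-byte form → F0 93 82 93.
U+91375: 4-byte form → F2 91 8D B5.
U+09B3: 3-byte form → E0 A6 B3.
U+D2EC: 3-byte form → ED 8B AC.
U+106292: 4-byte form → F4 86 8A 92.
Concatenated (23 bytes): E6 92 9A C3 B9 F0 93 82 93 F2 91 8D B5 E0 A6 B3 ED 8B AC F4 86 8A 92.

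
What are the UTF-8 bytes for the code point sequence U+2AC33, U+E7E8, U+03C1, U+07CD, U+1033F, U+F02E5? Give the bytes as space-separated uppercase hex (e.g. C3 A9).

U+2AC33: 4-byte form → F0 AA B0 B3.
U+E7E8: 3-byte form → EE 9F A8.
U+03C1: 2-byte form → CF 81.
U+07CD: 2-byte form → DF 8D.
U+1033F: 4-byte form → F0 90 8C BF.
U+F02E5: 4-byte form → F3 B0 8B A5.
Concatenated (19 bytes): F0 AA B0 B3 EE 9F A8 CF 81 DF 8D F0 90 8C BF F3 B0 8B A5.

F0 AA B0 B3 EE 9F A8 CF 81 DF 8D F0 90 8C BF F3 B0 8B A5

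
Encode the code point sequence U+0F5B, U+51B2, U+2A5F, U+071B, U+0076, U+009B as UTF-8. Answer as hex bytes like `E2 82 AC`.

E0 BD 9B E5 86 B2 E2 A9 9F DC 9B 76 C2 9B

U+0F5B: 3-byte form → E0 BD 9B.
U+51B2: 3-byte form → E5 86 B2.
U+2A5F: 3-byte form → E2 A9 9F.
U+071B: 2-byte form → DC 9B.
U+0076: 1-byte form → 76.
U+009B: 2-byte form → C2 9B.
Concatenated (14 bytes): E0 BD 9B E5 86 B2 E2 A9 9F DC 9B 76 C2 9B.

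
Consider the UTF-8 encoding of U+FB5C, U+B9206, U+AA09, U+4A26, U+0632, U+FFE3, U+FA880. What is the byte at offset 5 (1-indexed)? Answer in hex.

0xB9

1-indexed offset 5 is 0-indexed offset 4.
U+FB5C → 3-byte form EF AD 9C at offsets 0–2.
U+B9206 → 4-byte form F2 B9 88 86 at offsets 3–6.
Offset 4 falls in char 2's range; it's byte 2 of F2 B9 88 86 = 0xB9.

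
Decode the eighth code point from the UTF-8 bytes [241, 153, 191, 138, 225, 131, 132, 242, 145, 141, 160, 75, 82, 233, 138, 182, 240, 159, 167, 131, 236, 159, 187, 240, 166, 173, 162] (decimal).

U+C7FB

Offset 0: leading byte 0xF1 = 11110001 → 4-byte char #1 = F1 99 BF 8A.
Offset 4: leading byte 0xE1 = 11100001 → 3-byte char #2 = E1 83 84.
Offset 7: leading byte 0xF2 = 11110010 → 4-byte char #3 = F2 91 8D A0.
Offset 11: leading byte 0x4B = 01001011 → 1-byte char #4 = 4B.
Offset 12: leading byte 0x52 = 01010010 → 1-byte char #5 = 52.
Offset 13: leading byte 0xE9 = 11101001 → 3-byte char #6 = E9 8A B6.
Offset 16: leading byte 0xF0 = 11110000 → 4-byte char #7 = F0 9F A7 83.
Offset 20: leading byte 0xEC = 11101100 → 3-byte char #8 = EC 9F BB.
Leading byte 0xEC = 11101100 matches 1110xxxx → 3-byte sequence.
Byte 1: 0xEC = 11101100, payload 1100 (4 bits).
Byte 2: 0x9F = 10011111 (10xxxxxx ✓), payload 011111.
Byte 3: 0xBB = 10111011 (10xxxxxx ✓), payload 111011.
Concatenate: 1100011111111011 = 0xC7FB (16 bits → U+C7FB).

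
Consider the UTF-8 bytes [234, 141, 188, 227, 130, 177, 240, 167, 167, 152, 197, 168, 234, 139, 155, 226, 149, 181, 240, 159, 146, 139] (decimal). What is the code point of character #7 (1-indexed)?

U+1F48B

Offset 0: leading byte 0xEA = 11101010 → 3-byte char #1 = EA 8D BC.
Offset 3: leading byte 0xE3 = 11100011 → 3-byte char #2 = E3 82 B1.
Offset 6: leading byte 0xF0 = 11110000 → 4-byte char #3 = F0 A7 A7 98.
Offset 10: leading byte 0xC5 = 11000101 → 2-byte char #4 = C5 A8.
Offset 12: leading byte 0xEA = 11101010 → 3-byte char #5 = EA 8B 9B.
Offset 15: leading byte 0xE2 = 11100010 → 3-byte char #6 = E2 95 B5.
Offset 18: leading byte 0xF0 = 11110000 → 4-byte char #7 = F0 9F 92 8B.
Leading byte 0xF0 = 11110000 matches 11110xxx → 4-byte sequence.
Byte 1: 0xF0 = 11110000, payload 000 (3 bits).
Byte 2: 0x9F = 10011111 (10xxxxxx ✓), payload 011111.
Byte 3: 0x92 = 10010010 (10xxxxxx ✓), payload 010010.
Byte 4: 0x8B = 10001011 (10xxxxxx ✓), payload 001011.
Concatenate: 000011111010010001011 = 0x1F48B (21 bits → U+1F48B).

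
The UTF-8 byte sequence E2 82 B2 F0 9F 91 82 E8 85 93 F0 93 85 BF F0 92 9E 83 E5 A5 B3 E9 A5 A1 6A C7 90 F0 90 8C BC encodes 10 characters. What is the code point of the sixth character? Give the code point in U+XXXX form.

U+5973

Offset 0: leading byte 0xE2 = 11100010 → 3-byte char #1 = E2 82 B2.
Offset 3: leading byte 0xF0 = 11110000 → 4-byte char #2 = F0 9F 91 82.
Offset 7: leading byte 0xE8 = 11101000 → 3-byte char #3 = E8 85 93.
Offset 10: leading byte 0xF0 = 11110000 → 4-byte char #4 = F0 93 85 BF.
Offset 14: leading byte 0xF0 = 11110000 → 4-byte char #5 = F0 92 9E 83.
Offset 18: leading byte 0xE5 = 11100101 → 3-byte char #6 = E5 A5 B3.
Leading byte 0xE5 = 11100101 matches 1110xxxx → 3-byte sequence.
Byte 1: 0xE5 = 11100101, payload 0101 (4 bits).
Byte 2: 0xA5 = 10100101 (10xxxxxx ✓), payload 100101.
Byte 3: 0xB3 = 10110011 (10xxxxxx ✓), payload 110011.
Concatenate: 0101100101110011 = 0x5973 (16 bits → U+5973).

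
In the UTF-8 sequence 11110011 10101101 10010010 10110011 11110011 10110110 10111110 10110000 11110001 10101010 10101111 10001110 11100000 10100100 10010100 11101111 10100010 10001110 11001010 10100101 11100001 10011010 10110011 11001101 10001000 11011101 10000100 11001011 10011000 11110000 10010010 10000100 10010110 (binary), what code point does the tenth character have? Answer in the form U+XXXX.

Offset 0: leading byte 0xF3 = 11110011 → 4-byte char #1 = F3 AD 92 B3.
Offset 4: leading byte 0xF3 = 11110011 → 4-byte char #2 = F3 B6 BE B0.
Offset 8: leading byte 0xF1 = 11110001 → 4-byte char #3 = F1 AA AF 8E.
Offset 12: leading byte 0xE0 = 11100000 → 3-byte char #4 = E0 A4 94.
Offset 15: leading byte 0xEF = 11101111 → 3-byte char #5 = EF A2 8E.
Offset 18: leading byte 0xCA = 11001010 → 2-byte char #6 = CA A5.
Offset 20: leading byte 0xE1 = 11100001 → 3-byte char #7 = E1 9A B3.
Offset 23: leading byte 0xCD = 11001101 → 2-byte char #8 = CD 88.
Offset 25: leading byte 0xDD = 11011101 → 2-byte char #9 = DD 84.
Offset 27: leading byte 0xCB = 11001011 → 2-byte char #10 = CB 98.
Leading byte 0xCB = 11001011 matches 110xxxxx → 2-byte sequence.
Byte 1: 0xCB = 11001011, payload 01011 (5 bits).
Byte 2: 0x98 = 10011000 (10xxxxxx ✓), payload 011000.
Concatenate: 01011011000 = 0x2D8 (11 bits → U+02D8).

U+02D8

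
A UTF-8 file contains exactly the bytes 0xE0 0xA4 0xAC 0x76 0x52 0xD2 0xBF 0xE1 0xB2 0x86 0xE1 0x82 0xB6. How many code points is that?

6

Byte at offset 0: 0xE0 = 11100000 → 3-byte char (#1). Advance 3.
Byte at offset 3: 0x76 = 01110110 → 1-byte char (#2). Advance 1.
Byte at offset 4: 0x52 = 01010010 → 1-byte char (#3). Advance 1.
Byte at offset 5: 0xD2 = 11010010 → 2-byte char (#4). Advance 2.
Byte at offset 7: 0xE1 = 11100001 → 3-byte char (#5). Advance 3.
Byte at offset 10: 0xE1 = 11100001 → 3-byte char (#6). Advance 3.
Reached end at offset 13 after 6 code points.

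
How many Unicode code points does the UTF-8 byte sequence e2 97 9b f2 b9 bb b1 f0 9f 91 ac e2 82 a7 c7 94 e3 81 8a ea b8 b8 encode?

7

Byte at offset 0: 0xE2 = 11100010 → 3-byte char (#1). Advance 3.
Byte at offset 3: 0xF2 = 11110010 → 4-byte char (#2). Advance 4.
Byte at offset 7: 0xF0 = 11110000 → 4-byte char (#3). Advance 4.
Byte at offset 11: 0xE2 = 11100010 → 3-byte char (#4). Advance 3.
Byte at offset 14: 0xC7 = 11000111 → 2-byte char (#5). Advance 2.
Byte at offset 16: 0xE3 = 11100011 → 3-byte char (#6). Advance 3.
Byte at offset 19: 0xEA = 11101010 → 3-byte char (#7). Advance 3.
Reached end at offset 22 after 7 code points.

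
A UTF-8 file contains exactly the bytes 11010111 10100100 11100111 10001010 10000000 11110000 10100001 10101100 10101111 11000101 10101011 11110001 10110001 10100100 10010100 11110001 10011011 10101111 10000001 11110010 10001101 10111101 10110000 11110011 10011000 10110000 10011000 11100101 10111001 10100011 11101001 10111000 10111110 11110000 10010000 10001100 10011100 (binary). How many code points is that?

Byte at offset 0: 0xD7 = 11010111 → 2-byte char (#1). Advance 2.
Byte at offset 2: 0xE7 = 11100111 → 3-byte char (#2). Advance 3.
Byte at offset 5: 0xF0 = 11110000 → 4-byte char (#3). Advance 4.
Byte at offset 9: 0xC5 = 11000101 → 2-byte char (#4). Advance 2.
Byte at offset 11: 0xF1 = 11110001 → 4-byte char (#5). Advance 4.
Byte at offset 15: 0xF1 = 11110001 → 4-byte char (#6). Advance 4.
Byte at offset 19: 0xF2 = 11110010 → 4-byte char (#7). Advance 4.
Byte at offset 23: 0xF3 = 11110011 → 4-byte char (#8). Advance 4.
Byte at offset 27: 0xE5 = 11100101 → 3-byte char (#9). Advance 3.
Byte at offset 30: 0xE9 = 11101001 → 3-byte char (#10). Advance 3.
Byte at offset 33: 0xF0 = 11110000 → 4-byte char (#11). Advance 4.
Reached end at offset 37 after 11 code points.

11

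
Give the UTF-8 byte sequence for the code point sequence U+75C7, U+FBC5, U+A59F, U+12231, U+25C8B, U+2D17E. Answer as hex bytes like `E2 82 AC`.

E7 97 87 EF AF 85 EA 96 9F F0 92 88 B1 F0 A5 B2 8B F0 AD 85 BE

U+75C7: 3-byte form → E7 97 87.
U+FBC5: 3-byte form → EF AF 85.
U+A59F: 3-byte form → EA 96 9F.
U+12231: 4-byte form → F0 92 88 B1.
U+25C8B: 4-byte form → F0 A5 B2 8B.
U+2D17E: 4-byte form → F0 AD 85 BE.
Concatenated (21 bytes): E7 97 87 EF AF 85 EA 96 9F F0 92 88 B1 F0 A5 B2 8B F0 AD 85 BE.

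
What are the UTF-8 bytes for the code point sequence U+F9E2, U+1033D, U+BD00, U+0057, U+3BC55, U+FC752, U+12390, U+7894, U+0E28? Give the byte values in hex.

EF A7 A2 F0 90 8C BD EB B4 80 57 F0 BB B1 95 F3 BC 9D 92 F0 92 8E 90 E7 A2 94 E0 B8 A8

U+F9E2: 3-byte form → EF A7 A2.
U+1033D: 4-byte form → F0 90 8C BD.
U+BD00: 3-byte form → EB B4 80.
U+0057: 1-byte form → 57.
U+3BC55: 4-byte form → F0 BB B1 95.
U+FC752: 4-byte form → F3 BC 9D 92.
U+12390: 4-byte form → F0 92 8E 90.
U+7894: 3-byte form → E7 A2 94.
U+0E28: 3-byte form → E0 B8 A8.
Concatenated (29 bytes): EF A7 A2 F0 90 8C BD EB B4 80 57 F0 BB B1 95 F3 BC 9D 92 F0 92 8E 90 E7 A2 94 E0 B8 A8.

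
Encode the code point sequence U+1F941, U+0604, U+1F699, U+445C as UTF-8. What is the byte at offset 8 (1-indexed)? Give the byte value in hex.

0x9F

1-indexed offset 8 is 0-indexed offset 7.
U+1F941 → 4-byte form F0 9F A5 81 at offsets 0–3.
U+0604 → 2-byte form D8 84 at offsets 4–5.
U+1F699 → 4-byte form F0 9F 9A 99 at offsets 6–9.
Offset 7 falls in char 3's range; it's byte 2 of F0 9F 9A 99 = 0x9F.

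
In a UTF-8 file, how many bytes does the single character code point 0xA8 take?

2

U+00A8 = 0xA8. UTF-8 uses 1 byte below 0x80, 2 below 0x800, 3 below 0x10000, 4 up to 0x10FFFF. 0xA8 is in U+0080–U+07FF → 2 bytes.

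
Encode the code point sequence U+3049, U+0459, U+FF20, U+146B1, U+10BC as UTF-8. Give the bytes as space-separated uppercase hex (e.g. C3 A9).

E3 81 89 D1 99 EF BC A0 F0 94 9A B1 E1 82 BC

U+3049: 3-byte form → E3 81 89.
U+0459: 2-byte form → D1 99.
U+FF20: 3-byte form → EF BC A0.
U+146B1: 4-byte form → F0 94 9A B1.
U+10BC: 3-byte form → E1 82 BC.
Concatenated (15 bytes): E3 81 89 D1 99 EF BC A0 F0 94 9A B1 E1 82 BC.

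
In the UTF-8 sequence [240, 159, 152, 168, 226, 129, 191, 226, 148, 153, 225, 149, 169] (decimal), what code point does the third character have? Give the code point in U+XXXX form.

U+2519

Offset 0: leading byte 0xF0 = 11110000 → 4-byte char #1 = F0 9F 98 A8.
Offset 4: leading byte 0xE2 = 11100010 → 3-byte char #2 = E2 81 BF.
Offset 7: leading byte 0xE2 = 11100010 → 3-byte char #3 = E2 94 99.
Leading byte 0xE2 = 11100010 matches 1110xxxx → 3-byte sequence.
Byte 1: 0xE2 = 11100010, payload 0010 (4 bits).
Byte 2: 0x94 = 10010100 (10xxxxxx ✓), payload 010100.
Byte 3: 0x99 = 10011001 (10xxxxxx ✓), payload 011001.
Concatenate: 0010010100011001 = 0x2519 (16 bits → U+2519).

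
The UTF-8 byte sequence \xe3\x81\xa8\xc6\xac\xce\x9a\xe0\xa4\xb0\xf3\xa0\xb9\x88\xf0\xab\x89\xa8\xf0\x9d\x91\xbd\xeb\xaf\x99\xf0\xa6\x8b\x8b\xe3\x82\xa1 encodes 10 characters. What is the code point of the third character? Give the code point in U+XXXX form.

U+039A

Offset 0: leading byte 0xE3 = 11100011 → 3-byte char #1 = E3 81 A8.
Offset 3: leading byte 0xC6 = 11000110 → 2-byte char #2 = C6 AC.
Offset 5: leading byte 0xCE = 11001110 → 2-byte char #3 = CE 9A.
Leading byte 0xCE = 11001110 matches 110xxxxx → 2-byte sequence.
Byte 1: 0xCE = 11001110, payload 01110 (5 bits).
Byte 2: 0x9A = 10011010 (10xxxxxx ✓), payload 011010.
Concatenate: 01110011010 = 0x39A (11 bits → U+039A).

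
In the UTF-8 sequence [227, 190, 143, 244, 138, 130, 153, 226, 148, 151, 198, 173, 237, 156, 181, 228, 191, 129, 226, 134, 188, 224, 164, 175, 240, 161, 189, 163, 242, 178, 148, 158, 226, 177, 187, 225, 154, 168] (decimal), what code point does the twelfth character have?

Offset 0: leading byte 0xE3 = 11100011 → 3-byte char #1 = E3 BE 8F.
Offset 3: leading byte 0xF4 = 11110100 → 4-byte char #2 = F4 8A 82 99.
Offset 7: leading byte 0xE2 = 11100010 → 3-byte char #3 = E2 94 97.
Offset 10: leading byte 0xC6 = 11000110 → 2-byte char #4 = C6 AD.
Offset 12: leading byte 0xED = 11101101 → 3-byte char #5 = ED 9C B5.
Offset 15: leading byte 0xE4 = 11100100 → 3-byte char #6 = E4 BF 81.
Offset 18: leading byte 0xE2 = 11100010 → 3-byte char #7 = E2 86 BC.
Offset 21: leading byte 0xE0 = 11100000 → 3-byte char #8 = E0 A4 AF.
Offset 24: leading byte 0xF0 = 11110000 → 4-byte char #9 = F0 A1 BD A3.
Offset 28: leading byte 0xF2 = 11110010 → 4-byte char #10 = F2 B2 94 9E.
Offset 32: leading byte 0xE2 = 11100010 → 3-byte char #11 = E2 B1 BB.
Offset 35: leading byte 0xE1 = 11100001 → 3-byte char #12 = E1 9A A8.
Leading byte 0xE1 = 11100001 matches 1110xxxx → 3-byte sequence.
Byte 1: 0xE1 = 11100001, payload 0001 (4 bits).
Byte 2: 0x9A = 10011010 (10xxxxxx ✓), payload 011010.
Byte 3: 0xA8 = 10101000 (10xxxxxx ✓), payload 101000.
Concatenate: 0001011010101000 = 0x16A8 (16 bits → U+16A8).

U+16A8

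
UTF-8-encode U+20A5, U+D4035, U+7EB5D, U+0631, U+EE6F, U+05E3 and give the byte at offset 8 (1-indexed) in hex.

0xF1

1-indexed offset 8 is 0-indexed offset 7.
U+20A5 → 3-byte form E2 82 A5 at offsets 0–2.
U+D4035 → 4-byte form F3 94 80 B5 at offsets 3–6.
U+7EB5D → 4-byte form F1 BE AD 9D at offsets 7–10.
Offset 7 falls in char 3's range; it's byte 1 of F1 BE AD 9D = 0xF1.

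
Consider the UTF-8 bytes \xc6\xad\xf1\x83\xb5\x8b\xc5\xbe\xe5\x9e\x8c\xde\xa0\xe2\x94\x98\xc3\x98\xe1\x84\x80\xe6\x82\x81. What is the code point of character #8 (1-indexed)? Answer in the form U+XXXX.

U+1100

Offset 0: leading byte 0xC6 = 11000110 → 2-byte char #1 = C6 AD.
Offset 2: leading byte 0xF1 = 11110001 → 4-byte char #2 = F1 83 B5 8B.
Offset 6: leading byte 0xC5 = 11000101 → 2-byte char #3 = C5 BE.
Offset 8: leading byte 0xE5 = 11100101 → 3-byte char #4 = E5 9E 8C.
Offset 11: leading byte 0xDE = 11011110 → 2-byte char #5 = DE A0.
Offset 13: leading byte 0xE2 = 11100010 → 3-byte char #6 = E2 94 98.
Offset 16: leading byte 0xC3 = 11000011 → 2-byte char #7 = C3 98.
Offset 18: leading byte 0xE1 = 11100001 → 3-byte char #8 = E1 84 80.
Leading byte 0xE1 = 11100001 matches 1110xxxx → 3-byte sequence.
Byte 1: 0xE1 = 11100001, payload 0001 (4 bits).
Byte 2: 0x84 = 10000100 (10xxxxxx ✓), payload 000100.
Byte 3: 0x80 = 10000000 (10xxxxxx ✓), payload 000000.
Concatenate: 0001000100000000 = 0x1100 (16 bits → U+1100).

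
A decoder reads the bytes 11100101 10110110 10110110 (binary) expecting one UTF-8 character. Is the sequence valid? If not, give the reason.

valid

Leading byte 0xE5 = 11100101 → 3-byte form.
Continuation bytes 0xB6=10110110, 0xB6=10110110 all match 10xxxxxx.
Decoded value 0x5DB6 is ≥ 0x800 (shortest form) and not a surrogate.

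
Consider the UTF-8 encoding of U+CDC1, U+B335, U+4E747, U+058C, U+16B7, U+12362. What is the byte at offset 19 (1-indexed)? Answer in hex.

0xA2

1-indexed offset 19 is 0-indexed offset 18.
U+CDC1 → 3-byte form EC B7 81 at offsets 0–2.
U+B335 → 3-byte form EB 8C B5 at offsets 3–5.
U+4E747 → 4-byte form F1 8E 9D 87 at offsets 6–9.
U+058C → 2-byte form D6 8C at offsets 10–11.
U+16B7 → 3-byte form E1 9A B7 at offsets 12–14.
U+12362 → 4-byte form F0 92 8D A2 at offsets 15–18.
Offset 18 falls in char 6's range; it's byte 4 of F0 92 8D A2 = 0xA2.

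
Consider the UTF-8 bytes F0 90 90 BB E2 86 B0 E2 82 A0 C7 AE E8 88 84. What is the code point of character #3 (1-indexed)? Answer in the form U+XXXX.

U+20A0

Offset 0: leading byte 0xF0 = 11110000 → 4-byte char #1 = F0 90 90 BB.
Offset 4: leading byte 0xE2 = 11100010 → 3-byte char #2 = E2 86 B0.
Offset 7: leading byte 0xE2 = 11100010 → 3-byte char #3 = E2 82 A0.
Leading byte 0xE2 = 11100010 matches 1110xxxx → 3-byte sequence.
Byte 1: 0xE2 = 11100010, payload 0010 (4 bits).
Byte 2: 0x82 = 10000010 (10xxxxxx ✓), payload 000010.
Byte 3: 0xA0 = 10100000 (10xxxxxx ✓), payload 100000.
Concatenate: 0010000010100000 = 0x20A0 (16 bits → U+20A0).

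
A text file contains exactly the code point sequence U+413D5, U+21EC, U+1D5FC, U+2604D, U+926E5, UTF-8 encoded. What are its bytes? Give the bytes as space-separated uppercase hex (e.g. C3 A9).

U+413D5: 4-byte form → F1 81 8F 95.
U+21EC: 3-byte form → E2 87 AC.
U+1D5FC: 4-byte form → F0 9D 97 BC.
U+2604D: 4-byte form → F0 A6 81 8D.
U+926E5: 4-byte form → F2 92 9B A5.
Concatenated (19 bytes): F1 81 8F 95 E2 87 AC F0 9D 97 BC F0 A6 81 8D F2 92 9B A5.

F1 81 8F 95 E2 87 AC F0 9D 97 BC F0 A6 81 8D F2 92 9B A5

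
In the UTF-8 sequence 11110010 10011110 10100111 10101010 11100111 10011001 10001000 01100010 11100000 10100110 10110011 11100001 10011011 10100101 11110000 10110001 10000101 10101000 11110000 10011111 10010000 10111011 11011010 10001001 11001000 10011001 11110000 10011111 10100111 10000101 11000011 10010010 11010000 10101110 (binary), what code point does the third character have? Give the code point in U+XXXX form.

Offset 0: leading byte 0xF2 = 11110010 → 4-byte char #1 = F2 9E A7 AA.
Offset 4: leading byte 0xE7 = 11100111 → 3-byte char #2 = E7 99 88.
Offset 7: leading byte 0x62 = 01100010 → 1-byte char #3 = 62.
Leading byte 0x62 = 01100010 matches 0xxxxxxx → 1-byte sequence.
Byte 1: 0x62 = 01100010, payload 1100010 (7 bits).
Concatenate: 1100010 = 0x62 (7 bits → U+0062).

U+0062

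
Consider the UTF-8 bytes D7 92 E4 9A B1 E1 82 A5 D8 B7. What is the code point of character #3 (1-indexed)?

Offset 0: leading byte 0xD7 = 11010111 → 2-byte char #1 = D7 92.
Offset 2: leading byte 0xE4 = 11100100 → 3-byte char #2 = E4 9A B1.
Offset 5: leading byte 0xE1 = 11100001 → 3-byte char #3 = E1 82 A5.
Leading byte 0xE1 = 11100001 matches 1110xxxx → 3-byte sequence.
Byte 1: 0xE1 = 11100001, payload 0001 (4 bits).
Byte 2: 0x82 = 10000010 (10xxxxxx ✓), payload 000010.
Byte 3: 0xA5 = 10100101 (10xxxxxx ✓), payload 100101.
Concatenate: 0001000010100101 = 0x10A5 (16 bits → U+10A5).

U+10A5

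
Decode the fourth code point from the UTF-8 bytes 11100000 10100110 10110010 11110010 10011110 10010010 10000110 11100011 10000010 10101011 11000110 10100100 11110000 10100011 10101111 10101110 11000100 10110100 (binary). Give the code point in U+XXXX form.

Offset 0: leading byte 0xE0 = 11100000 → 3-byte char #1 = E0 A6 B2.
Offset 3: leading byte 0xF2 = 11110010 → 4-byte char #2 = F2 9E 92 86.
Offset 7: leading byte 0xE3 = 11100011 → 3-byte char #3 = E3 82 AB.
Offset 10: leading byte 0xC6 = 11000110 → 2-byte char #4 = C6 A4.
Leading byte 0xC6 = 11000110 matches 110xxxxx → 2-byte sequence.
Byte 1: 0xC6 = 11000110, payload 00110 (5 bits).
Byte 2: 0xA4 = 10100100 (10xxxxxx ✓), payload 100100.
Concatenate: 00110100100 = 0x1A4 (11 bits → U+01A4).

U+01A4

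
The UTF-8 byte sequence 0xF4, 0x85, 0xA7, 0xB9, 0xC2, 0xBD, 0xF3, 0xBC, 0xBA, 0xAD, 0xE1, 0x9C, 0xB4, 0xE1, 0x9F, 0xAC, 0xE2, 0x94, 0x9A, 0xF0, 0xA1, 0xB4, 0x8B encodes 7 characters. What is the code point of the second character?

Offset 0: leading byte 0xF4 = 11110100 → 4-byte char #1 = F4 85 A7 B9.
Offset 4: leading byte 0xC2 = 11000010 → 2-byte char #2 = C2 BD.
Leading byte 0xC2 = 11000010 matches 110xxxxx → 2-byte sequence.
Byte 1: 0xC2 = 11000010, payload 00010 (5 bits).
Byte 2: 0xBD = 10111101 (10xxxxxx ✓), payload 111101.
Concatenate: 00010111101 = 0xBD (11 bits → U+00BD).

U+00BD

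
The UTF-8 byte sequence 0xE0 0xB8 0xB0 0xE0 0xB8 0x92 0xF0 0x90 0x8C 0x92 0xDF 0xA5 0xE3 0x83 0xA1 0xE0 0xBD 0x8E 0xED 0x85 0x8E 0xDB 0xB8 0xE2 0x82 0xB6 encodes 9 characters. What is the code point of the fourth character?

U+07E5

Offset 0: leading byte 0xE0 = 11100000 → 3-byte char #1 = E0 B8 B0.
Offset 3: leading byte 0xE0 = 11100000 → 3-byte char #2 = E0 B8 92.
Offset 6: leading byte 0xF0 = 11110000 → 4-byte char #3 = F0 90 8C 92.
Offset 10: leading byte 0xDF = 11011111 → 2-byte char #4 = DF A5.
Leading byte 0xDF = 11011111 matches 110xxxxx → 2-byte sequence.
Byte 1: 0xDF = 11011111, payload 11111 (5 bits).
Byte 2: 0xA5 = 10100101 (10xxxxxx ✓), payload 100101.
Concatenate: 11111100101 = 0x7E5 (11 bits → U+07E5).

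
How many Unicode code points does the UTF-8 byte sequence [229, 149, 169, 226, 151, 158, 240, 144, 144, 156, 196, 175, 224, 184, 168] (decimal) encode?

5

Byte at offset 0: 0xE5 = 11100101 → 3-byte char (#1). Advance 3.
Byte at offset 3: 0xE2 = 11100010 → 3-byte char (#2). Advance 3.
Byte at offset 6: 0xF0 = 11110000 → 4-byte char (#3). Advance 4.
Byte at offset 10: 0xC4 = 11000100 → 2-byte char (#4). Advance 2.
Byte at offset 12: 0xE0 = 11100000 → 3-byte char (#5). Advance 3.
Reached end at offset 15 after 5 code points.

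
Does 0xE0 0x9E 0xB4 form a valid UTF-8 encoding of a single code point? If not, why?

invalid (overlong encoding)

Leading byte 0xE0 = 11100000 → 3-byte form.
Continuation bytes all match 10xxxxxx. Payload decodes to 0x7B4.
But 0x7B4 < 0x800, the minimum for a 3-byte sequence — this is an overlong encoding.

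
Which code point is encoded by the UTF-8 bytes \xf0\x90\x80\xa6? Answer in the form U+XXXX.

Leading byte 0xF0 = 11110000 matches 11110xxx → 4-byte sequence.
Byte 1: 0xF0 = 11110000, payload 000 (3 bits).
Byte 2: 0x90 = 10010000 (10xxxxxx ✓), payload 010000.
Byte 3: 0x80 = 10000000 (10xxxxxx ✓), payload 000000.
Byte 4: 0xA6 = 10100110 (10xxxxxx ✓), payload 100110.
Concatenate: 000010000000000100110 = 0x10026 (21 bits → U+10026).

U+10026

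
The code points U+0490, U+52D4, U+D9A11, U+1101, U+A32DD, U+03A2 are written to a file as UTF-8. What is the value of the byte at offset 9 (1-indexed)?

1-indexed offset 9 is 0-indexed offset 8.
U+0490 → 2-byte form D2 90 at offsets 0–1.
U+52D4 → 3-byte form E5 8B 94 at offsets 2–4.
U+D9A11 → 4-byte form F3 99 A8 91 at offsets 5–8.
Offset 8 falls in char 3's range; it's byte 4 of F3 99 A8 91 = 0x91.

0x91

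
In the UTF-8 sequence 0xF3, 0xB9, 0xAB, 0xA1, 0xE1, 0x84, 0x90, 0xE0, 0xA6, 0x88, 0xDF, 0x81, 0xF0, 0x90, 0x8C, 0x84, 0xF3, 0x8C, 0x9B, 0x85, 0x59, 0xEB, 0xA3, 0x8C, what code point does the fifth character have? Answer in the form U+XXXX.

U+10304

Offset 0: leading byte 0xF3 = 11110011 → 4-byte char #1 = F3 B9 AB A1.
Offset 4: leading byte 0xE1 = 11100001 → 3-byte char #2 = E1 84 90.
Offset 7: leading byte 0xE0 = 11100000 → 3-byte char #3 = E0 A6 88.
Offset 10: leading byte 0xDF = 11011111 → 2-byte char #4 = DF 81.
Offset 12: leading byte 0xF0 = 11110000 → 4-byte char #5 = F0 90 8C 84.
Leading byte 0xF0 = 11110000 matches 11110xxx → 4-byte sequence.
Byte 1: 0xF0 = 11110000, payload 000 (3 bits).
Byte 2: 0x90 = 10010000 (10xxxxxx ✓), payload 010000.
Byte 3: 0x8C = 10001100 (10xxxxxx ✓), payload 001100.
Byte 4: 0x84 = 10000100 (10xxxxxx ✓), payload 000100.
Concatenate: 000010000001100000100 = 0x10304 (21 bits → U+10304).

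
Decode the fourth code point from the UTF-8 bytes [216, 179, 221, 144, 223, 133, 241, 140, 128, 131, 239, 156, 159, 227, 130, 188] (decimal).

Offset 0: leading byte 0xD8 = 11011000 → 2-byte char #1 = D8 B3.
Offset 2: leading byte 0xDD = 11011101 → 2-byte char #2 = DD 90.
Offset 4: leading byte 0xDF = 11011111 → 2-byte char #3 = DF 85.
Offset 6: leading byte 0xF1 = 11110001 → 4-byte char #4 = F1 8C 80 83.
Leading byte 0xF1 = 11110001 matches 11110xxx → 4-byte sequence.
Byte 1: 0xF1 = 11110001, payload 001 (3 bits).
Byte 2: 0x8C = 10001100 (10xxxxxx ✓), payload 001100.
Byte 3: 0x80 = 10000000 (10xxxxxx ✓), payload 000000.
Byte 4: 0x83 = 10000011 (10xxxxxx ✓), payload 000011.
Concatenate: 001001100000000000011 = 0x4C003 (21 bits → U+4C003).

U+4C003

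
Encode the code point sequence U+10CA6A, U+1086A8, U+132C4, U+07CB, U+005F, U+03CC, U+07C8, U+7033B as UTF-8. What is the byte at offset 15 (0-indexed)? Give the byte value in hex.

0xCF

U+10CA6A → 4-byte form F4 8C A9 AA at offsets 0–3.
U+1086A8 → 4-byte form F4 88 9A A8 at offsets 4–7.
U+132C4 → 4-byte form F0 93 8B 84 at offsets 8–11.
U+07CB → 2-byte form DF 8B at offsets 12–13.
U+005F → 1-byte form 5F at offsets 14–14.
U+03CC → 2-byte form CF 8C at offsets 15–16.
Offset 15 falls in char 6's range; it's byte 1 of CF 8C = 0xCF.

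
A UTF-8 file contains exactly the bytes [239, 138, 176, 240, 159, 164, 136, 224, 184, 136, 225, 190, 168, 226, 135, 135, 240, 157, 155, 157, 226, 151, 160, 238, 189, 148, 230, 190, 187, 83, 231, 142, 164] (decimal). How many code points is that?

11

Byte at offset 0: 0xEF = 11101111 → 3-byte char (#1). Advance 3.
Byte at offset 3: 0xF0 = 11110000 → 4-byte char (#2). Advance 4.
Byte at offset 7: 0xE0 = 11100000 → 3-byte char (#3). Advance 3.
Byte at offset 10: 0xE1 = 11100001 → 3-byte char (#4). Advance 3.
Byte at offset 13: 0xE2 = 11100010 → 3-byte char (#5). Advance 3.
Byte at offset 16: 0xF0 = 11110000 → 4-byte char (#6). Advance 4.
Byte at offset 20: 0xE2 = 11100010 → 3-byte char (#7). Advance 3.
Byte at offset 23: 0xEE = 11101110 → 3-byte char (#8). Advance 3.
Byte at offset 26: 0xE6 = 11100110 → 3-byte char (#9). Advance 3.
Byte at offset 29: 0x53 = 01010011 → 1-byte char (#10). Advance 1.
Byte at offset 30: 0xE7 = 11100111 → 3-byte char (#11). Advance 3.
Reached end at offset 33 after 11 code points.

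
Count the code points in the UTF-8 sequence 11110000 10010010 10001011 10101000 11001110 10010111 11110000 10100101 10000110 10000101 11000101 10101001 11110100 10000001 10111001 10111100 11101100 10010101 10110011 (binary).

Byte at offset 0: 0xF0 = 11110000 → 4-byte char (#1). Advance 4.
Byte at offset 4: 0xCE = 11001110 → 2-byte char (#2). Advance 2.
Byte at offset 6: 0xF0 = 11110000 → 4-byte char (#3). Advance 4.
Byte at offset 10: 0xC5 = 11000101 → 2-byte char (#4). Advance 2.
Byte at offset 12: 0xF4 = 11110100 → 4-byte char (#5). Advance 4.
Byte at offset 16: 0xEC = 11101100 → 3-byte char (#6). Advance 3.
Reached end at offset 19 after 6 code points.

6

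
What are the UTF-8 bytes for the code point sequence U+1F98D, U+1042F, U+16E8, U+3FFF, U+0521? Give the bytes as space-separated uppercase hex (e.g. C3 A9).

F0 9F A6 8D F0 90 90 AF E1 9B A8 E3 BF BF D4 A1

U+1F98D: 4-byte form → F0 9F A6 8D.
U+1042F: 4-byte form → F0 90 90 AF.
U+16E8: 3-byte form → E1 9B A8.
U+3FFF: 3-byte form → E3 BF BF.
U+0521: 2-byte form → D4 A1.
Concatenated (16 bytes): F0 9F A6 8D F0 90 90 AF E1 9B A8 E3 BF BF D4 A1.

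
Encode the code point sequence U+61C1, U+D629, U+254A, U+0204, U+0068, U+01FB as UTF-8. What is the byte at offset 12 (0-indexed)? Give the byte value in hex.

U+61C1 → 3-byte form E6 87 81 at offsets 0–2.
U+D629 → 3-byte form ED 98 A9 at offsets 3–5.
U+254A → 3-byte form E2 95 8A at offsets 6–8.
U+0204 → 2-byte form C8 84 at offsets 9–10.
U+0068 → 1-byte form 68 at offsets 11–11.
U+01FB → 2-byte form C7 BB at offsets 12–13.
Offset 12 falls in char 6's range; it's byte 1 of C7 BB = 0xC7.

0xC7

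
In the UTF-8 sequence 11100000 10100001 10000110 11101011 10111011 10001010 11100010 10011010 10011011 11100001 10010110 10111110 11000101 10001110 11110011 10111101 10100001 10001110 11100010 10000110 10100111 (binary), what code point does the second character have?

Offset 0: leading byte 0xE0 = 11100000 → 3-byte char #1 = E0 A1 86.
Offset 3: leading byte 0xEB = 11101011 → 3-byte char #2 = EB BB 8A.
Leading byte 0xEB = 11101011 matches 1110xxxx → 3-byte sequence.
Byte 1: 0xEB = 11101011, payload 1011 (4 bits).
Byte 2: 0xBB = 10111011 (10xxxxxx ✓), payload 111011.
Byte 3: 0x8A = 10001010 (10xxxxxx ✓), payload 001010.
Concatenate: 1011111011001010 = 0xBECA (16 bits → U+BECA).

U+BECA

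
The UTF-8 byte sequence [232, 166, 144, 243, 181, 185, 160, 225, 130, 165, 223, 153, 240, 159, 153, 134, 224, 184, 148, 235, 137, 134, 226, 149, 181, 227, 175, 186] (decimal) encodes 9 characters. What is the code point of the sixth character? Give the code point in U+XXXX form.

Offset 0: leading byte 0xE8 = 11101000 → 3-byte char #1 = E8 A6 90.
Offset 3: leading byte 0xF3 = 11110011 → 4-byte char #2 = F3 B5 B9 A0.
Offset 7: leading byte 0xE1 = 11100001 → 3-byte char #3 = E1 82 A5.
Offset 10: leading byte 0xDF = 11011111 → 2-byte char #4 = DF 99.
Offset 12: leading byte 0xF0 = 11110000 → 4-byte char #5 = F0 9F 99 86.
Offset 16: leading byte 0xE0 = 11100000 → 3-byte char #6 = E0 B8 94.
Leading byte 0xE0 = 11100000 matches 1110xxxx → 3-byte sequence.
Byte 1: 0xE0 = 11100000, payload 0000 (4 bits).
Byte 2: 0xB8 = 10111000 (10xxxxxx ✓), payload 111000.
Byte 3: 0x94 = 10010100 (10xxxxxx ✓), payload 010100.
Concatenate: 0000111000010100 = 0xE14 (16 bits → U+0E14).

U+0E14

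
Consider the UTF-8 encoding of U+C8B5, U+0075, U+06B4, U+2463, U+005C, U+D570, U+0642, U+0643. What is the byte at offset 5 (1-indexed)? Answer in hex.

0xDA

1-indexed offset 5 is 0-indexed offset 4.
U+C8B5 → 3-byte form EC A2 B5 at offsets 0–2.
U+0075 → 1-byte form 75 at offsets 3–3.
U+06B4 → 2-byte form DA B4 at offsets 4–5.
Offset 4 falls in char 3's range; it's byte 1 of DA B4 = 0xDA.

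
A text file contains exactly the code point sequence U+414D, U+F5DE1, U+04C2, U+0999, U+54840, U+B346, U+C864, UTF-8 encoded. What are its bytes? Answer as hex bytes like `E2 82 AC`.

U+414D: 3-byte form → E4 85 8D.
U+F5DE1: 4-byte form → F3 B5 B7 A1.
U+04C2: 2-byte form → D3 82.
U+0999: 3-byte form → E0 A6 99.
U+54840: 4-byte form → F1 94 A1 80.
U+B346: 3-byte form → EB 8D 86.
U+C864: 3-byte form → EC A1 A4.
Concatenated (22 bytes): E4 85 8D F3 B5 B7 A1 D3 82 E0 A6 99 F1 94 A1 80 EB 8D 86 EC A1 A4.

E4 85 8D F3 B5 B7 A1 D3 82 E0 A6 99 F1 94 A1 80 EB 8D 86 EC A1 A4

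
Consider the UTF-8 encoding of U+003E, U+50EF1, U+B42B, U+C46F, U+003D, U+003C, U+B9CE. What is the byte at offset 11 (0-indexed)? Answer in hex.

U+003E → 1-byte form 3E at offsets 0–0.
U+50EF1 → 4-byte form F1 90 BB B1 at offsets 1–4.
U+B42B → 3-byte form EB 90 AB at offsets 5–7.
U+C46F → 3-byte form EC 91 AF at offsets 8–10.
U+003D → 1-byte form 3D at offsets 11–11.
Offset 11 falls in char 5's range; it's byte 1 of 3D = 0x3D.

0x3D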